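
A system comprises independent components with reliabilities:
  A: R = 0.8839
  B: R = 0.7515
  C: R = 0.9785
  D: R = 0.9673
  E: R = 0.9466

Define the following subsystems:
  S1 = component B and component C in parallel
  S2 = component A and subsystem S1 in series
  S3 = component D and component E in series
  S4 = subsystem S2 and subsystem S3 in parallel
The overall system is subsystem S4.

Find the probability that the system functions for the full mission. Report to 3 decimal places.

0.990

Parallel (B and C): 1 − (1 − 0.75150)(1 − 0.97850) = 0.99466
Series (A and [0.99466]): 0.88390 × 0.99466 = 0.87918
Series (D and E): 0.96730 × 0.94660 = 0.91565
Parallel ([0.87918] and [0.91565]): 1 − (1 − 0.87918)(1 − 0.91565) = 0.990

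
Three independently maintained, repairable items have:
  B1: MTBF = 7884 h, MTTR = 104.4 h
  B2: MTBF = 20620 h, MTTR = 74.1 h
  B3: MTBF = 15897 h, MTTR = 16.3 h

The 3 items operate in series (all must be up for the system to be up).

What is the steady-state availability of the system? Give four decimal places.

0.9824

A(B1) = MTBF/(MTBF+MTTR) = 7884/(7884+104.4) = 0.986931
A(B2) = MTBF/(MTBF+MTTR) = 20620/(20620+74.1) = 0.996419
A(B3) = MTBF/(MTBF+MTTR) = 15897/(15897+16.3) = 0.998976
Series availability: 0.986931 × 0.996419 × 0.998976 = 0.9824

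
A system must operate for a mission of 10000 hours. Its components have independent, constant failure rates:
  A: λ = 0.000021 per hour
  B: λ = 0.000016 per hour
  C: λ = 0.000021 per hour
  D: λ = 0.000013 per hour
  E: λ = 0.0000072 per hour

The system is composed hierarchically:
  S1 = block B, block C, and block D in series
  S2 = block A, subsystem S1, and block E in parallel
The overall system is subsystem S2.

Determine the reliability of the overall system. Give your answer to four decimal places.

R(A) = exp(−0.000021 × 10000) = 0.810584
R(B) = exp(−0.000016 × 10000) = 0.852144
R(C) = exp(−0.000021 × 10000) = 0.810584
R(D) = exp(−0.000013 × 10000) = 0.878095
R(E) = exp(−0.0000072 × 10000) = 0.930531
Series (B, C, and D): 0.852144 × 0.810584 × 0.878095 = 0.606530
Parallel (A, [0.606530], and E): 1 − (1 − 0.810584)(1 − 0.606530)(1 − 0.930531) = 0.9948

0.9948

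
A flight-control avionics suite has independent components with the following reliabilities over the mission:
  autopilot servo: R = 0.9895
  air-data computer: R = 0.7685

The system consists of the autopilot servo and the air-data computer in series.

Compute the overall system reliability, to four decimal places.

0.7604

Series (autopilot servo and air-data computer): 0.989500 × 0.768500 = 0.7604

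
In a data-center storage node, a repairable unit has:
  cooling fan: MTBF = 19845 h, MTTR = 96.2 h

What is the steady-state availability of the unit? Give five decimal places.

0.99518

A(cooling fan) = MTBF/(MTBF+MTTR) = 19845/(19845+96.2) = 0.99518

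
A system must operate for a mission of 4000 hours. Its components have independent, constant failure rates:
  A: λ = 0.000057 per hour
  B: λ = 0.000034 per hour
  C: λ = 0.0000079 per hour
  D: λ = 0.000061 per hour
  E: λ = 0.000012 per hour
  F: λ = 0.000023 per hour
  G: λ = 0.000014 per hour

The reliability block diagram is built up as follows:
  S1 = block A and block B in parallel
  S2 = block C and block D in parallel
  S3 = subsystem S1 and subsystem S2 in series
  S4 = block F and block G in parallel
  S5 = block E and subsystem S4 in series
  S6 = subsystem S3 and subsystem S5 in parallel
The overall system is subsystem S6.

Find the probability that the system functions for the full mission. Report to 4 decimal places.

R(A) = exp(−0.000057 × 4000) = 0.796124
R(B) = exp(−0.000034 × 4000) = 0.872843
R(C) = exp(−0.0000079 × 4000) = 0.968894
R(D) = exp(−0.000061 × 4000) = 0.783488
R(E) = exp(−0.000012 × 4000) = 0.953134
R(F) = exp(−0.000023 × 4000) = 0.912105
R(G) = exp(−0.000014 × 4000) = 0.945539
Parallel (A and B): 1 − (1 − 0.796124)(1 − 0.872843) = 0.974076
Parallel (C and D): 1 − (1 − 0.968894)(1 − 0.783488) = 0.993265
Series ([0.974076] and [0.993265]): 0.974076 × 0.993265 = 0.967516
Parallel (F and G): 1 − (1 − 0.912105)(1 − 0.945539) = 0.995213
Series (E and [0.995213]): 0.953134 × 0.995213 = 0.948571
Parallel ([0.967516] and [0.948571]): 1 − (1 − 0.967516)(1 − 0.948571) = 0.9983

0.9983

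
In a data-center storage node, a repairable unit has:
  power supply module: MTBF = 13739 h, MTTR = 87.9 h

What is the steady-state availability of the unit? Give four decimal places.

A(power supply module) = MTBF/(MTBF+MTTR) = 13739/(13739+87.9) = 0.9936

0.9936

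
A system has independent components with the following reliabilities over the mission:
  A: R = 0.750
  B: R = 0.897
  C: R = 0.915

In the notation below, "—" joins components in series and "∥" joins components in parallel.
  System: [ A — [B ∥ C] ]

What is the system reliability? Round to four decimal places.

0.7434

Parallel (B and C): 1 − (1 − 0.897000)(1 − 0.915000) = 0.991245
Series (A and [0.991245]): 0.750000 × 0.991245 = 0.7434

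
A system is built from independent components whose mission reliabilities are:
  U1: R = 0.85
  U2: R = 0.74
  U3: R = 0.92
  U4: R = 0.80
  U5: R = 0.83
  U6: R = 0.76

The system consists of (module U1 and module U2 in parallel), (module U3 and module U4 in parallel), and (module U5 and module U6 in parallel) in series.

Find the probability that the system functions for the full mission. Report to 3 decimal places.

Parallel (U1 and U2): 1 − (1 − 0.85000)(1 − 0.74000) = 0.96100
Parallel (U3 and U4): 1 − (1 − 0.92000)(1 − 0.80000) = 0.98400
Parallel (U5 and U6): 1 − (1 − 0.83000)(1 − 0.76000) = 0.95920
Series ([0.96100], [0.98400], and [0.95920]): 0.96100 × 0.98400 × 0.95920 = 0.907

0.907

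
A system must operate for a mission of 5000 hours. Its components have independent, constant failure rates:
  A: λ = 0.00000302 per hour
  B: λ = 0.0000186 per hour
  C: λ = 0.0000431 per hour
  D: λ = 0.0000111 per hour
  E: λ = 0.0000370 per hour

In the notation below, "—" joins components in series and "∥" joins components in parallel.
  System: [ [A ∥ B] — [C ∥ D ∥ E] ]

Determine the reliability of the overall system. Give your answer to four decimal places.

0.9969

R(A) = exp(−0.00000302 × 5000) = 0.985013
R(B) = exp(−0.0000186 × 5000) = 0.911194
R(C) = exp(−0.0000431 × 5000) = 0.806138
R(D) = exp(−0.0000111 × 5000) = 0.946012
R(E) = exp(−0.0000370 × 5000) = 0.831104
Parallel (A and B): 1 − (1 − 0.985013)(1 − 0.911194) = 0.998669
Parallel (C, D, and E): 1 − (1 − 0.806138)(1 − 0.946012)(1 − 0.831104) = 0.998232
Series ([0.998669] and [0.998232]): 0.998669 × 0.998232 = 0.9969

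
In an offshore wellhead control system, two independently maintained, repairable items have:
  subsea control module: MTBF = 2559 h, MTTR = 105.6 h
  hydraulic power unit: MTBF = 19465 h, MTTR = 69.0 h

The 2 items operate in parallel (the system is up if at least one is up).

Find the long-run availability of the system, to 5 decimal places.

0.99986

A(subsea control module) = MTBF/(MTBF+MTTR) = 2559/(2559+105.6) = 0.960369
A(hydraulic power unit) = MTBF/(MTBF+MTTR) = 19465/(19465+69.0) = 0.996468
Parallel availability: 1 − (1 − 0.960369)(1 − 0.996468) = 0.99986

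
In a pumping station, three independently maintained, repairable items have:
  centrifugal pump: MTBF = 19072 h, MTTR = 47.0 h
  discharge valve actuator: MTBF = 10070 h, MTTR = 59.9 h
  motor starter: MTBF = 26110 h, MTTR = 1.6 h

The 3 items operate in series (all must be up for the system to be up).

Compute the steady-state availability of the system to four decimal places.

0.9916

A(centrifugal pump) = MTBF/(MTBF+MTTR) = 19072/(19072+47.0) = 0.997542
A(discharge valve actuator) = MTBF/(MTBF+MTTR) = 10070/(10070+59.9) = 0.994087
A(motor starter) = MTBF/(MTBF+MTTR) = 26110/(26110+1.6) = 0.999939
Series availability: 0.997542 × 0.994087 × 0.999939 = 0.9916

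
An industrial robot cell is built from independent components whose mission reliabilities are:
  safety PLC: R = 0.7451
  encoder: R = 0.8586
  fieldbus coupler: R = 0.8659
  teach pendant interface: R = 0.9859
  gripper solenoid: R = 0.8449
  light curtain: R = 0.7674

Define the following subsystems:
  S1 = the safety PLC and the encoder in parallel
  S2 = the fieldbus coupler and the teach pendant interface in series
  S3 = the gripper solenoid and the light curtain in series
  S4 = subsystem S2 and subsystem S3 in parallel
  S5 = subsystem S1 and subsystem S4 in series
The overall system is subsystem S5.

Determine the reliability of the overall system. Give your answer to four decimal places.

0.9144

Parallel (safety PLC and encoder): 1 − (1 − 0.745100)(1 − 0.858600) = 0.963957
Series (fieldbus coupler and teach pendant interface): 0.865900 × 0.985900 = 0.853691
Series (gripper solenoid and light curtain): 0.844900 × 0.767400 = 0.648376
Parallel ([0.853691] and [0.648376]): 1 − (1 − 0.853691)(1 − 0.648376) = 0.948554
Series ([0.963957] and [0.948554]): 0.963957 × 0.948554 = 0.9144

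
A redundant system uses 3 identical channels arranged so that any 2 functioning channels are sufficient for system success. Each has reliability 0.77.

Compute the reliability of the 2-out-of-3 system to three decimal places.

R = Σ_{i=2}^{3} C(3,i) p^i (1−p)^{3−i} with p = 0.77
C(3,2)·0.77^2·0.23^1 = 0.40910
C(3,3)·0.77^3·0.23^0 = 0.45653
Sum = 0.866

0.866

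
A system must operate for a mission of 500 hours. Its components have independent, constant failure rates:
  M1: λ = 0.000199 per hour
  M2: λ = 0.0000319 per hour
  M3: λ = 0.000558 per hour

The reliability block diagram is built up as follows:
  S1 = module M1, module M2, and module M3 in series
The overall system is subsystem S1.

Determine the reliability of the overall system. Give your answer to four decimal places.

R(M1) = exp(−0.000199 × 500) = 0.905290
R(M2) = exp(−0.0000319 × 500) = 0.984177
R(M3) = exp(−0.000558 × 500) = 0.756540
Series (M1, M2, and M3): 0.905290 × 0.984177 × 0.756540 = 0.6741

0.6741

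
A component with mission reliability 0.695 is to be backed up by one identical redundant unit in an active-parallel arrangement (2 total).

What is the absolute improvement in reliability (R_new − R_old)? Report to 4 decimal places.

R_before = 0.695
R_after = 1 − (1 − 0.695)^2 = 0.9070
ΔR = 0.9070 − 0.695 = 0.2120

0.2120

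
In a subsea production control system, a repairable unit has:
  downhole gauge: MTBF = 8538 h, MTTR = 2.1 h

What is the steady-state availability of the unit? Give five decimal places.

A(downhole gauge) = MTBF/(MTBF+MTTR) = 8538/(8538+2.1) = 0.99975

0.99975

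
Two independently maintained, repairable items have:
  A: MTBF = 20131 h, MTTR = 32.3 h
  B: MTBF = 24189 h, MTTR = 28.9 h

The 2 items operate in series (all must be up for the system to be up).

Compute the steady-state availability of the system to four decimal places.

0.9972

A(A) = MTBF/(MTBF+MTTR) = 20131/(20131+32.3) = 0.998398
A(B) = MTBF/(MTBF+MTTR) = 24189/(24189+28.9) = 0.998807
Series availability: 0.998398 × 0.998807 = 0.9972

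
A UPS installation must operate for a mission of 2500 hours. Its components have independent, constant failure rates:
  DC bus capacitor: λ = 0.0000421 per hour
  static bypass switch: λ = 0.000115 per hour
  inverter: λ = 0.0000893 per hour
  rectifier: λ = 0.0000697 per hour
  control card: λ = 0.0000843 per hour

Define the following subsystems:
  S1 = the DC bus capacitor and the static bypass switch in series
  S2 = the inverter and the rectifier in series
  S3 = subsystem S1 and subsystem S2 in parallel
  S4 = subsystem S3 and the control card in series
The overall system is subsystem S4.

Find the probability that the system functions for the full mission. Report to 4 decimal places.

0.7237

R(DC bus capacitor) = exp(−0.0000421 × 2500) = 0.900099
R(static bypass switch) = exp(−0.000115 × 2500) = 0.750137
R(inverter) = exp(−0.0000893 × 2500) = 0.799915
R(rectifier) = exp(−0.0000697 × 2500) = 0.840087
R(control card) = exp(−0.0000843 × 2500) = 0.809977
Series (DC bus capacitor and static bypass switch): 0.900099 × 0.750137 = 0.675198
Series (inverter and rectifier): 0.799915 × 0.840087 = 0.671998
Parallel ([0.675198] and [0.671998]): 1 − (1 − 0.675198)(1 − 0.671998) = 0.893464
Series ([0.893464] and control card): 0.893464 × 0.809977 = 0.7237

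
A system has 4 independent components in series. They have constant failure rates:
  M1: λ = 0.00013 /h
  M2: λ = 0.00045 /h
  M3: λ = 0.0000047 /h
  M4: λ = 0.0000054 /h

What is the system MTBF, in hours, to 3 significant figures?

Series of exponential components: λ_sys = Σ λ_i
λ_sys = 0.00013 + 0.00045 + 0.0000047 + 0.0000054 = 5.9010e-04 /h
MTBF = 1 / λ_sys = 1690 h

1690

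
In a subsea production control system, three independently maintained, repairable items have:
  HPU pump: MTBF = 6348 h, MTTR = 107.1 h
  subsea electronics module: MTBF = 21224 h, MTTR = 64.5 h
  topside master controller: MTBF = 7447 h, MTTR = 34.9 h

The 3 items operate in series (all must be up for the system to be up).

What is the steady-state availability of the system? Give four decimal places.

0.9759

A(HPU pump) = MTBF/(MTBF+MTTR) = 6348/(6348+107.1) = 0.983408
A(subsea electronics module) = MTBF/(MTBF+MTTR) = 21224/(21224+64.5) = 0.996970
A(topside master controller) = MTBF/(MTBF+MTTR) = 7447/(7447+34.9) = 0.995335
Series availability: 0.983408 × 0.996970 × 0.995335 = 0.9759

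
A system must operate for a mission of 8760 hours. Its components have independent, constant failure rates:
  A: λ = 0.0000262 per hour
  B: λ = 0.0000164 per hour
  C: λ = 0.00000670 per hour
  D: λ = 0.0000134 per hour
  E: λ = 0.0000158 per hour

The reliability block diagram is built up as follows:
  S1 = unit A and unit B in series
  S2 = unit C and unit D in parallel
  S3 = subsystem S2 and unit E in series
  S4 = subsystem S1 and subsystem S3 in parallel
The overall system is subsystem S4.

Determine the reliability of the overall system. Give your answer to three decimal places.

R(A) = exp(−0.0000262 × 8760) = 0.79492
R(B) = exp(−0.0000164 × 8760) = 0.86618
R(C) = exp(−0.00000670 × 8760) = 0.94300
R(D) = exp(−0.0000134 × 8760) = 0.88924
R(E) = exp(−0.0000158 × 8760) = 0.87074
Series (A and B): 0.79492 × 0.86618 = 0.68854
Parallel (C and D): 1 − (1 − 0.94300)(1 − 0.88924) = 0.99369
Series ([0.99369] and E): 0.99369 × 0.87074 = 0.86525
Parallel ([0.68854] and [0.86525]): 1 − (1 − 0.68854)(1 − 0.86525) = 0.958

0.958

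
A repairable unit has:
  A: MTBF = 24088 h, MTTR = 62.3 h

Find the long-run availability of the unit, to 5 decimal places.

A(A) = MTBF/(MTBF+MTTR) = 24088/(24088+62.3) = 0.99742

0.99742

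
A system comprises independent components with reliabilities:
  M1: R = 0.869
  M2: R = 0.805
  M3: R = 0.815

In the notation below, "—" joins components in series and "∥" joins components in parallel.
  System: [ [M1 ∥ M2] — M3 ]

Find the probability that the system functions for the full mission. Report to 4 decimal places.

Parallel (M1 and M2): 1 − (1 − 0.869000)(1 − 0.805000) = 0.974455
Series ([0.974455] and M3): 0.974455 × 0.815000 = 0.7942

0.7942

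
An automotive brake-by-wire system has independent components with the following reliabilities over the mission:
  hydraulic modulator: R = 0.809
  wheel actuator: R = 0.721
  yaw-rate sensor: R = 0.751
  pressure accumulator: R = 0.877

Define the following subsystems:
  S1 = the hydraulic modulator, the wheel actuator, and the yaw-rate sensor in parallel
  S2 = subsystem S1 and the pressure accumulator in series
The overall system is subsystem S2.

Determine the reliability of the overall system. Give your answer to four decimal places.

0.8654

Parallel (hydraulic modulator, wheel actuator, and yaw-rate sensor): 1 − (1 − 0.809000)(1 − 0.721000)(1 − 0.751000) = 0.986731
Series ([0.986731] and pressure accumulator): 0.986731 × 0.877000 = 0.8654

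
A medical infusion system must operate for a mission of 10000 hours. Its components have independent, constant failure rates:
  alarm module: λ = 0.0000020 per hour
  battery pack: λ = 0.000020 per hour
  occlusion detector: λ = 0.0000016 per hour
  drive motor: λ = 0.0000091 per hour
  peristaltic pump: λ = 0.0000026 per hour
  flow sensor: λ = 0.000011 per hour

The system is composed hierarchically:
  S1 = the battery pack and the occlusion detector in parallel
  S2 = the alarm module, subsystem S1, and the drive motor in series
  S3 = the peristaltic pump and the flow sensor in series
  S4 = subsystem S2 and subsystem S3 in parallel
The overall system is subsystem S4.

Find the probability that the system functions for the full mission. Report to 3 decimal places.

R(alarm module) = exp(−0.0000020 × 10000) = 0.98020
R(battery pack) = exp(−0.000020 × 10000) = 0.81873
R(occlusion detector) = exp(−0.0000016 × 10000) = 0.98413
R(drive motor) = exp(−0.0000091 × 10000) = 0.91302
R(peristaltic pump) = exp(−0.0000026 × 10000) = 0.97434
R(flow sensor) = exp(−0.000011 × 10000) = 0.89583
Parallel (battery pack and occlusion detector): 1 − (1 − 0.81873)(1 − 0.98413) = 0.99712
Series (alarm module, [0.99712], and drive motor): 0.98020 × 0.99712 × 0.91302 = 0.89236
Series (peristaltic pump and flow sensor): 0.97434 × 0.89583 = 0.87284
Parallel ([0.89236] and [0.87284]): 1 − (1 − 0.89236)(1 − 0.87284) = 0.986

0.986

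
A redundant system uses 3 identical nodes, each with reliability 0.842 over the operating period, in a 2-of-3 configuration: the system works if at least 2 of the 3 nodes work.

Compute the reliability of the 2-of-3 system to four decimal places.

R = Σ_{i=2}^{3} C(3,i) p^i (1−p)^{3−i} with p = 0.842
C(3,2)·0.842^2·0.158^1 = 0.336049
C(3,3)·0.842^3·0.158^0 = 0.596948
Sum = 0.9330

0.9330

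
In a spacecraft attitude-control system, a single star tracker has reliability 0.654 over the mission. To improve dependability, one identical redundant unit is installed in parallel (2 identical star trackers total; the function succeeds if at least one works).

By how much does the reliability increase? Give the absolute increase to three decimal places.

R_before = 0.654
R_after = 1 − (1 − 0.654)^2 = 0.880
ΔR = 0.880 − 0.654 = 0.226

0.226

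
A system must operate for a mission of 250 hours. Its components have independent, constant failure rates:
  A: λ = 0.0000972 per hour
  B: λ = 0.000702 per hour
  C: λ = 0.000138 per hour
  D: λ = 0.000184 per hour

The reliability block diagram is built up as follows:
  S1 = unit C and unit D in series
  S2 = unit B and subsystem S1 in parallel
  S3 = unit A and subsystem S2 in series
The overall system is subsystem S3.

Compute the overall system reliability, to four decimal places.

0.9638

R(A) = exp(−0.0000972 × 250) = 0.975993
R(B) = exp(−0.000702 × 250) = 0.839037
R(C) = exp(−0.000138 × 250) = 0.966088
R(D) = exp(−0.000184 × 250) = 0.955042
Series (C and D): 0.966088 × 0.955042 = 0.922655
Parallel (B and [0.922655]): 1 − (1 − 0.839037)(1 − 0.922655) = 0.987550
Series (A and [0.987550]): 0.975993 × 0.987550 = 0.9638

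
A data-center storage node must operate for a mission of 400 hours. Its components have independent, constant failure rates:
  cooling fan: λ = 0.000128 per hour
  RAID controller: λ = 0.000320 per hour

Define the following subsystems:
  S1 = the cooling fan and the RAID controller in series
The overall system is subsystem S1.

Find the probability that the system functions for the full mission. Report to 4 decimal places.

0.8359

R(cooling fan) = exp(−0.000128 × 400) = 0.950089
R(RAID controller) = exp(−0.000320 × 400) = 0.879853
Series (cooling fan and RAID controller): 0.950089 × 0.879853 = 0.8359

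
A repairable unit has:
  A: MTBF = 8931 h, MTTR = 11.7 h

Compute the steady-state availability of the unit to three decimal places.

0.999

A(A) = MTBF/(MTBF+MTTR) = 8931/(8931+11.7) = 0.999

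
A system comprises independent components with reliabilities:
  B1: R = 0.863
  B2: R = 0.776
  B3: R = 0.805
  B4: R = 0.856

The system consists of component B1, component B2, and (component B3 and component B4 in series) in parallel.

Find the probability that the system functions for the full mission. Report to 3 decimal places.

Series (B3 and B4): 0.80500 × 0.85600 = 0.68908
Parallel (B1, B2, and [0.68908]): 1 − (1 − 0.86300)(1 − 0.77600)(1 − 0.68908) = 0.990

0.990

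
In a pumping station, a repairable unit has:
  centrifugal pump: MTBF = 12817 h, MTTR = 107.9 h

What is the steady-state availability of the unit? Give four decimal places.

0.9917

A(centrifugal pump) = MTBF/(MTBF+MTTR) = 12817/(12817+107.9) = 0.9917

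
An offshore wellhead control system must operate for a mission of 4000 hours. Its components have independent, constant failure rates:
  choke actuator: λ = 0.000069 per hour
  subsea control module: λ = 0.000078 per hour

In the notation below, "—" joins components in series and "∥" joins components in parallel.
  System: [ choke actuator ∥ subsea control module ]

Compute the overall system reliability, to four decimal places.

0.9354

R(choke actuator) = exp(−0.000069 × 4000) = 0.758813
R(subsea control module) = exp(−0.000078 × 4000) = 0.731982
Parallel (choke actuator and subsea control module): 1 − (1 − 0.758813)(1 − 0.731982) = 0.9354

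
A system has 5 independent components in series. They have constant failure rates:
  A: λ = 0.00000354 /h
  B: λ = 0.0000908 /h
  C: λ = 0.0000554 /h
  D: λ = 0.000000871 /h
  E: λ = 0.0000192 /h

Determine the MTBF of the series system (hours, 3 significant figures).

Series of exponential components: λ_sys = Σ λ_i
λ_sys = 0.00000354 + 0.0000908 + 0.0000554 + 0.000000871 + 0.0000192 = 1.6981e-04 /h
MTBF = 1 / λ_sys = 5890 h

5890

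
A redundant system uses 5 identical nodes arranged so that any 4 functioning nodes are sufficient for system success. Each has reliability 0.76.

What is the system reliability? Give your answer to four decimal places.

R = Σ_{i=4}^{5} C(5,i) p^i (1−p)^{5−i} with p = 0.76
C(5,4)·0.76^4·0.24^1 = 0.400346
C(5,5)·0.76^5·0.24^0 = 0.253553
Sum = 0.6539

0.6539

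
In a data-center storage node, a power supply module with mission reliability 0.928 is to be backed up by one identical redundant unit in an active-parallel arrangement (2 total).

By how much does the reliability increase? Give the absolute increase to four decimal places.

0.0668

R_before = 0.928
R_after = 1 − (1 − 0.928)^2 = 0.9948
ΔR = 0.9948 − 0.928 = 0.0668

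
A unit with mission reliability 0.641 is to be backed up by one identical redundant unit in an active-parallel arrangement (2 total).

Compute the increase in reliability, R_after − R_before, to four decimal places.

R_before = 0.641
R_after = 1 − (1 − 0.641)^2 = 0.8711
ΔR = 0.8711 − 0.641 = 0.2301

0.2301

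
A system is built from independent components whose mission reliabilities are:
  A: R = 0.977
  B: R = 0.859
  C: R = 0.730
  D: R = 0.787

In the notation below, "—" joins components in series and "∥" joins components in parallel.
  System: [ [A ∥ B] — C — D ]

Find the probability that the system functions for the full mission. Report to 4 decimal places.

0.5726

Parallel (A and B): 1 − (1 − 0.977000)(1 − 0.859000) = 0.996757
Series ([0.996757], C, and D): 0.996757 × 0.730000 × 0.787000 = 0.5726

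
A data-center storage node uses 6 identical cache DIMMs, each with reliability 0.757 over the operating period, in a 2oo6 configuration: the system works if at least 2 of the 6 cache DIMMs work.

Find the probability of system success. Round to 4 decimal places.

R = Σ_{i=2}^{6} C(6,i) p^i (1−p)^{6−i} with p = 0.757
C(6,2)·0.757^2·0.243^4 = 0.029971
C(6,3)·0.757^3·0.243^3 = 0.124491
C(6,4)·0.757^4·0.243^2 = 0.290862
C(6,5)·0.757^5·0.243^1 = 0.362441
C(6,6)·0.757^6·0.243^0 = 0.188181
Sum = 0.9959

0.9959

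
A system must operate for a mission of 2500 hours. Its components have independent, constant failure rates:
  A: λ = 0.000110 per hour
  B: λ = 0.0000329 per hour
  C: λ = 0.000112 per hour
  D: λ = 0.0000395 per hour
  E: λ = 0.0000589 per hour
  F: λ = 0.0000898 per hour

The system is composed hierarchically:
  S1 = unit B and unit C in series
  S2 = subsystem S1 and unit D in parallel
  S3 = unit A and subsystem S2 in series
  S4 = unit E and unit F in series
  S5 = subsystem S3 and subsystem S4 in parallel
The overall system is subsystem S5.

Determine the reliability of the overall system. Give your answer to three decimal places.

0.919

R(A) = exp(−0.000110 × 2500) = 0.75957
R(B) = exp(−0.0000329 × 2500) = 0.92104
R(C) = exp(−0.000112 × 2500) = 0.75578
R(D) = exp(−0.0000395 × 2500) = 0.90597
R(E) = exp(−0.0000589 × 2500) = 0.86308
R(F) = exp(−0.0000898 × 2500) = 0.79892
Series (B and C): 0.92104 × 0.75578 = 0.69610
Parallel ([0.69610] and D): 1 − (1 − 0.69610)(1 − 0.90597) = 0.97142
Series (A and [0.97142]): 0.75957 × 0.97142 = 0.73786
Series (E and F): 0.86308 × 0.79892 = 0.68953
Parallel ([0.73786] and [0.68953]): 1 − (1 − 0.73786)(1 − 0.68953) = 0.919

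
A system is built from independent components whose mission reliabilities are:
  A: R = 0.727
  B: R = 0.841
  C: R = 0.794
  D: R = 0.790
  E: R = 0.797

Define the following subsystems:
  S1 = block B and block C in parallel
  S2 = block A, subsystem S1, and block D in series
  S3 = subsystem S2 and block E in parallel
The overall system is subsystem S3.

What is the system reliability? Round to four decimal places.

0.9098

Parallel (B and C): 1 − (1 − 0.841000)(1 − 0.794000) = 0.967246
Series (A, [0.967246], and D): 0.727000 × 0.967246 × 0.790000 = 0.555518
Parallel ([0.555518] and E): 1 − (1 − 0.555518)(1 − 0.797000) = 0.9098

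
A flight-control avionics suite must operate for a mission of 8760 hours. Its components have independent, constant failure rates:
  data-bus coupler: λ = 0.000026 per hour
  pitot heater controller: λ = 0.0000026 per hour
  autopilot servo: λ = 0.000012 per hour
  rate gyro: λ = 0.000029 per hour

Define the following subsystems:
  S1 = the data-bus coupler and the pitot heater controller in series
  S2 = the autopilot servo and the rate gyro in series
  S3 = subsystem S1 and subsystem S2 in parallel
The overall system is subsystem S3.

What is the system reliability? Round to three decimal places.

0.933

R(data-bus coupler) = exp(−0.000026 × 8760) = 0.79632
R(pitot heater controller) = exp(−0.0000026 × 8760) = 0.97748
R(autopilot servo) = exp(−0.000012 × 8760) = 0.90022
R(rate gyro) = exp(−0.000029 × 8760) = 0.77566
Series (data-bus coupler and pitot heater controller): 0.79632 × 0.97748 = 0.77839
Series (autopilot servo and rate gyro): 0.90022 × 0.77566 = 0.69826
Parallel ([0.77839] and [0.69826]): 1 − (1 − 0.77839)(1 − 0.69826) = 0.933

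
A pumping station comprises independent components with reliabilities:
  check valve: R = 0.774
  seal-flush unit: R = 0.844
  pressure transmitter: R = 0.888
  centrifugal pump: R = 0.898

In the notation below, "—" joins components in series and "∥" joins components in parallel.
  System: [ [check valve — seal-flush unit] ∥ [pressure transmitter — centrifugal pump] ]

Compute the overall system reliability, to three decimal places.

0.930

Series (check valve and seal-flush unit): 0.77400 × 0.84400 = 0.65326
Series (pressure transmitter and centrifugal pump): 0.88800 × 0.89800 = 0.79742
Parallel ([0.65326] and [0.79742]): 1 − (1 − 0.65326)(1 − 0.79742) = 0.930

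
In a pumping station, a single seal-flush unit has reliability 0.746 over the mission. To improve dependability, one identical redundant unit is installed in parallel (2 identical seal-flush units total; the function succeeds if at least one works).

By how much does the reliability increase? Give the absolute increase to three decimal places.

0.189

R_before = 0.746
R_after = 1 − (1 − 0.746)^2 = 0.935
ΔR = 0.935 − 0.746 = 0.189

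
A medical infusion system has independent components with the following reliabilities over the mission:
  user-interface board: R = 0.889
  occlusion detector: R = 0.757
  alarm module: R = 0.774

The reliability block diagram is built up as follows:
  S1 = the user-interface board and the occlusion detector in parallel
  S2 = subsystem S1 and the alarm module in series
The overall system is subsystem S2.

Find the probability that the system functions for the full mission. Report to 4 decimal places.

0.7531

Parallel (user-interface board and occlusion detector): 1 − (1 − 0.889000)(1 − 0.757000) = 0.973027
Series ([0.973027] and alarm module): 0.973027 × 0.774000 = 0.7531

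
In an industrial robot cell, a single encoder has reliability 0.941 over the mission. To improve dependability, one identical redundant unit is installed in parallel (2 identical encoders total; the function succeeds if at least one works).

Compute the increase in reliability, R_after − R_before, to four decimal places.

R_before = 0.941
R_after = 1 − (1 − 0.941)^2 = 0.9965
ΔR = 0.9965 − 0.941 = 0.0555

0.0555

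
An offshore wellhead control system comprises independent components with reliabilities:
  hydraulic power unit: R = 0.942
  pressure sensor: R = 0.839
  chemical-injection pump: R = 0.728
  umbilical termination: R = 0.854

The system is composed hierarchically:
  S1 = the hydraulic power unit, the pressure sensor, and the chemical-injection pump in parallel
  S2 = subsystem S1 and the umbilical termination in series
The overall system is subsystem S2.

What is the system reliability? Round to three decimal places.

Parallel (hydraulic power unit, pressure sensor, and chemical-injection pump): 1 − (1 − 0.94200)(1 − 0.83900)(1 − 0.72800) = 0.99746
Series ([0.99746] and umbilical termination): 0.99746 × 0.85400 = 0.852

0.852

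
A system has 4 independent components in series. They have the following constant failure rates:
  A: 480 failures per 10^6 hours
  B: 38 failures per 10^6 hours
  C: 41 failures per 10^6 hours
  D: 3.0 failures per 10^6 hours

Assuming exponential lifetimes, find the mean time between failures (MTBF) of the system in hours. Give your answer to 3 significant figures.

Series of exponential components: λ_sys = Σ λ_i
λ_sys = 0.00048 + 0.000038 + 0.000041 + 0.0000030 = 5.6200e-04 /h
MTBF = 1 / λ_sys = 1780 h

1780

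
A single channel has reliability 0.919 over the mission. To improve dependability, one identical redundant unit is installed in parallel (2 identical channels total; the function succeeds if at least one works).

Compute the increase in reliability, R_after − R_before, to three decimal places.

R_before = 0.919
R_after = 1 − (1 − 0.919)^2 = 0.993
ΔR = 0.993 − 0.919 = 0.074

0.074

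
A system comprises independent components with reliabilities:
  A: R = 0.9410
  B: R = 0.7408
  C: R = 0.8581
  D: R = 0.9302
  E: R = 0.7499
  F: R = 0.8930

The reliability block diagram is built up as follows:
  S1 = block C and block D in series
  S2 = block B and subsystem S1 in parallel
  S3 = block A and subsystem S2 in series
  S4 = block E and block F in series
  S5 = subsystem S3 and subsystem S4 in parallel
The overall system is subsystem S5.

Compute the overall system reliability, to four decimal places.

Series (C and D): 0.858100 × 0.930200 = 0.798205
Parallel (B and [0.798205]): 1 − (1 − 0.740800)(1 − 0.798205) = 0.947695
Series (A and [0.947695]): 0.941000 × 0.947695 = 0.891781
Series (E and F): 0.749900 × 0.893000 = 0.669661
Parallel ([0.891781] and [0.669661]): 1 − (1 − 0.891781)(1 − 0.669661) = 0.9643

0.9643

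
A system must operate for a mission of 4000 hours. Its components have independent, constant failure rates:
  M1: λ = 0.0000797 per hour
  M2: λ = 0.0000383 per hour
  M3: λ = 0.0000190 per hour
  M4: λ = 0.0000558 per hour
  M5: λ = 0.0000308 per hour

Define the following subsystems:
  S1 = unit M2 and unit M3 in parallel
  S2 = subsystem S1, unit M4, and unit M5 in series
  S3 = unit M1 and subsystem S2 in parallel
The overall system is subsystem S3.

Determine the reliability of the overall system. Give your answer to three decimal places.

R(M1) = exp(−0.0000797 × 4000) = 0.72702
R(M2) = exp(−0.0000383 × 4000) = 0.85796
R(M3) = exp(−0.0000190 × 4000) = 0.92682
R(M4) = exp(−0.0000558 × 4000) = 0.79995
R(M5) = exp(−0.0000308 × 4000) = 0.88409
Parallel (M2 and M3): 1 − (1 − 0.85796)(1 − 0.92682) = 0.98961
Series ([0.98961], M4, and M5): 0.98961 × 0.79995 × 0.88409 = 0.69988
Parallel (M1 and [0.69988]): 1 − (1 − 0.72702)(1 − 0.69988) = 0.918

0.918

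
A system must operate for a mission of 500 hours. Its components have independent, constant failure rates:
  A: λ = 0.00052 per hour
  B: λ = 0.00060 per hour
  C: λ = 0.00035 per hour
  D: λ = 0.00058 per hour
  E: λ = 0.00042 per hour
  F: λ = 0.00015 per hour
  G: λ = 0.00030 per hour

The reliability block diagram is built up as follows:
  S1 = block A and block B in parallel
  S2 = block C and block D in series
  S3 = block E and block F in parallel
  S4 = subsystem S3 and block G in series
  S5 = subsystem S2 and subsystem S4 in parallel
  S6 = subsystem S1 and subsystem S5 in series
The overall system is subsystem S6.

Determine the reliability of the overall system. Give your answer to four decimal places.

0.8878

R(A) = exp(−0.00052 × 500) = 0.771052
R(B) = exp(−0.00060 × 500) = 0.740818
R(C) = exp(−0.00035 × 500) = 0.839457
R(D) = exp(−0.00058 × 500) = 0.748264
R(E) = exp(−0.00042 × 500) = 0.810584
R(F) = exp(−0.00015 × 500) = 0.927743
R(G) = exp(−0.00030 × 500) = 0.860708
Parallel (A and B): 1 − (1 − 0.771052)(1 − 0.740818) = 0.940661
Series (C and D): 0.839457 × 0.748264 = 0.628135
Parallel (E and F): 1 − (1 − 0.810584)(1 − 0.927743) = 0.986313
Series ([0.986313] and G): 0.986313 × 0.860708 = 0.848927
Parallel ([0.628135] and [0.848927]): 1 − (1 − 0.628135)(1 − 0.848927) = 0.943821
Series ([0.940661] and [0.943821]): 0.940661 × 0.943821 = 0.8878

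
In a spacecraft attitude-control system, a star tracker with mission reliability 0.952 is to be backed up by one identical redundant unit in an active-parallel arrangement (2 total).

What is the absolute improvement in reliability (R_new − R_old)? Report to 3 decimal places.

0.046

R_before = 0.952
R_after = 1 − (1 − 0.952)^2 = 0.998
ΔR = 0.998 − 0.952 = 0.046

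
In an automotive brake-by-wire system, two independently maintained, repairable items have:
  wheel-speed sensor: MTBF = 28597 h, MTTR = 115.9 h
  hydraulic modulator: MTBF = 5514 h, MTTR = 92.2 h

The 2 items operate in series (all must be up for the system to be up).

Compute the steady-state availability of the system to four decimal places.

A(wheel-speed sensor) = MTBF/(MTBF+MTTR) = 28597/(28597+115.9) = 0.995963
A(hydraulic modulator) = MTBF/(MTBF+MTTR) = 5514/(5514+92.2) = 0.983554
Series availability: 0.995963 × 0.983554 = 0.9796

0.9796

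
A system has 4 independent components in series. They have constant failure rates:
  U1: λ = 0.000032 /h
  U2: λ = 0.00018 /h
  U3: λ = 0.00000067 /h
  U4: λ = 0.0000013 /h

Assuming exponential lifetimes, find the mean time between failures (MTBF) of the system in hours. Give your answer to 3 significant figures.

Series of exponential components: λ_sys = Σ λ_i
λ_sys = 0.000032 + 0.00018 + 0.00000067 + 0.0000013 = 2.1397e-04 /h
MTBF = 1 / λ_sys = 4670 h

4670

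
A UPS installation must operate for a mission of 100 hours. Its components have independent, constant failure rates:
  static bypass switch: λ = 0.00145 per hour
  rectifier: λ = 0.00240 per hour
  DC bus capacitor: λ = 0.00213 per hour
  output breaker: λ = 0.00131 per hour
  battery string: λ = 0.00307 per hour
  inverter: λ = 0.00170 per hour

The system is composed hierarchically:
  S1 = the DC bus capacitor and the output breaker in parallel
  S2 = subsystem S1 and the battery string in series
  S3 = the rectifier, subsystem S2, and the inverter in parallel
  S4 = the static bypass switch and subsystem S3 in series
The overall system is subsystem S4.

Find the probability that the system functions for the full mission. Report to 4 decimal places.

0.8569

R(static bypass switch) = exp(−0.00145 × 100) = 0.865022
R(rectifier) = exp(−0.00240 × 100) = 0.786628
R(DC bus capacitor) = exp(−0.00213 × 100) = 0.808156
R(output breaker) = exp(−0.00131 × 100) = 0.877218
R(battery string) = exp(−0.00307 × 100) = 0.735651
R(inverter) = exp(−0.00170 × 100) = 0.843665
Parallel (DC bus capacitor and output breaker): 1 − (1 − 0.808156)(1 − 0.877218) = 0.976445
Series ([0.976445] and battery string): 0.976445 × 0.735651 = 0.718323
Parallel (rectifier, [0.718323], and inverter): 1 − (1 − 0.786628)(1 − 0.718323)(1 − 0.843665) = 0.990604
Series (static bypass switch and [0.990604]): 0.865022 × 0.990604 = 0.8569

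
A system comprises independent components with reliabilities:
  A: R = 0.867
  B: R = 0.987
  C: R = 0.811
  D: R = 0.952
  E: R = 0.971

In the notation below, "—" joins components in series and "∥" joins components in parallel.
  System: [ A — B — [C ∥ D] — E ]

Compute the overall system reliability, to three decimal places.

0.823

Parallel (C and D): 1 − (1 − 0.81100)(1 − 0.95200) = 0.99093
Series (A, B, [0.99093], and E): 0.86700 × 0.98700 × 0.99093 × 0.97100 = 0.823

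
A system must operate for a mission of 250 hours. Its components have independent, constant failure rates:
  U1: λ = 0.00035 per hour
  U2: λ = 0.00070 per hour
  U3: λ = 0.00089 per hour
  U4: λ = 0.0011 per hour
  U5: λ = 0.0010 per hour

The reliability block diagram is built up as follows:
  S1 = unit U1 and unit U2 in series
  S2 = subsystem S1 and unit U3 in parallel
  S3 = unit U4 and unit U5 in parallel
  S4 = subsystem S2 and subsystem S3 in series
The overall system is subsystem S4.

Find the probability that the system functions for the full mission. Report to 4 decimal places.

R(U1) = exp(−0.00035 × 250) = 0.916219
R(U2) = exp(−0.00070 × 250) = 0.839457
R(U3) = exp(−0.00089 × 250) = 0.800515
R(U4) = exp(−0.0011 × 250) = 0.759572
R(U5) = exp(−0.0010 × 250) = 0.778801
Series (U1 and U2): 0.916219 × 0.839457 = 0.769126
Parallel ([0.769126] and U3): 1 − (1 − 0.769126)(1 − 0.800515) = 0.953944
Parallel (U4 and U5): 1 − (1 − 0.759572)(1 − 0.778801) = 0.946818
Series ([0.953944] and [0.946818]): 0.953944 × 0.946818 = 0.9032

0.9032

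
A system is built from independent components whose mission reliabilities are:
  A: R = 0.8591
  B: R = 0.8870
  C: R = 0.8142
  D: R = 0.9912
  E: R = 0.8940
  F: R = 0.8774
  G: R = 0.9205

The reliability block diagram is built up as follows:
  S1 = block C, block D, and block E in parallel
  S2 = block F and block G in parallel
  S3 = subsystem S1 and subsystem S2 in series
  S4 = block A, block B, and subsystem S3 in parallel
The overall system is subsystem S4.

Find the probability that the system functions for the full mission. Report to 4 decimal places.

0.9998

Parallel (C, D, and E): 1 − (1 − 0.814200)(1 − 0.991200)(1 − 0.894000) = 0.999827
Parallel (F and G): 1 − (1 − 0.877400)(1 − 0.920500) = 0.990253
Series ([0.999827] and [0.990253]): 0.999827 × 0.990253 = 0.990082
Parallel (A, B, and [0.990082]): 1 − (1 − 0.859100)(1 − 0.887000)(1 − 0.990082) = 0.9998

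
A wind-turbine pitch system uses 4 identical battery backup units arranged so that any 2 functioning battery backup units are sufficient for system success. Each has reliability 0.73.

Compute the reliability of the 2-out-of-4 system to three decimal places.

0.937

R = Σ_{i=2}^{4} C(4,i) p^i (1−p)^{4−i} with p = 0.73
C(4,2)·0.73^2·0.27^2 = 0.23309
C(4,3)·0.73^3·0.27^1 = 0.42014
C(4,4)·0.73^4·0.27^0 = 0.28398
Sum = 0.937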